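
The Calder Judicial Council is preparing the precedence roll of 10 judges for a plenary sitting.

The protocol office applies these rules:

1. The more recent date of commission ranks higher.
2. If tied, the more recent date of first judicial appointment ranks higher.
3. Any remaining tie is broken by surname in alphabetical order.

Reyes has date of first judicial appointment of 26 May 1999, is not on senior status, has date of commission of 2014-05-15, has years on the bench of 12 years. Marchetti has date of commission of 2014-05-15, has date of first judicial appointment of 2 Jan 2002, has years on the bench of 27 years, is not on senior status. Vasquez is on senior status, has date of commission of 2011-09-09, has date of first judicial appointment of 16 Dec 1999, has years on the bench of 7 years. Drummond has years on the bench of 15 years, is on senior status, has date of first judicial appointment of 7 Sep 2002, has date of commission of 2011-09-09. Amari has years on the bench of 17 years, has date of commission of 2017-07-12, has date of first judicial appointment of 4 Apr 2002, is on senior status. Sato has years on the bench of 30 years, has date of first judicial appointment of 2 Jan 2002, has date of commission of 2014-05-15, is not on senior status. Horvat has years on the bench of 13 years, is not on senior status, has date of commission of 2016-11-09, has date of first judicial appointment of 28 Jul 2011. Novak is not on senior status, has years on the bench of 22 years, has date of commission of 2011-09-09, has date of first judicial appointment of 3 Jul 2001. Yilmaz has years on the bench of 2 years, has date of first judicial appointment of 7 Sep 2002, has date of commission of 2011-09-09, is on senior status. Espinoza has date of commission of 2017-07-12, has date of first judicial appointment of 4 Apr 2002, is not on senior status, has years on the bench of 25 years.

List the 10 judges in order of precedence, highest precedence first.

By date of commission (later first): Amari and Espinoza (both 2017-07-12); then Horvat (2016-11-09); then Marchetti, Sato and Reyes (each 2014-05-15); then Drummond, Yilmaz, Novak and Vasquez (each 2011-09-09).
Amari and Espinoza both have date of first judicial appointment 4 Apr 2002, so the next rule applies.
Among Amari and Espinoza, alphabetically by surname: Amari before Espinoza.
Among Marchetti, Sato and Reyes, by date of first judicial appointment (later first): Marchetti and Sato (2 Jan 2002) before Reyes (26 May 1999).
Among Marchetti and Sato, alphabetically by surname: Marchetti before Sato.
Among Drummond, Yilmaz, Novak and Vasquez, by date of first judicial appointment (later first): Drummond and Yilmaz (7 Sep 2002) before Novak (3 Jul 2001) before Vasquez (16 Dec 1999).
Among Drummond and Yilmaz, alphabetically by surname: Drummond before Yilmaz.
Full order: Amari, Espinoza, Horvat, Marchetti, Sato, Reyes, Drummond, Yilmaz, Novak, Vasquez.

Amari, Espinoza, Horvat, Marchetti, Sato, Reyes, Drummond, Yilmaz, Novak, Vasquez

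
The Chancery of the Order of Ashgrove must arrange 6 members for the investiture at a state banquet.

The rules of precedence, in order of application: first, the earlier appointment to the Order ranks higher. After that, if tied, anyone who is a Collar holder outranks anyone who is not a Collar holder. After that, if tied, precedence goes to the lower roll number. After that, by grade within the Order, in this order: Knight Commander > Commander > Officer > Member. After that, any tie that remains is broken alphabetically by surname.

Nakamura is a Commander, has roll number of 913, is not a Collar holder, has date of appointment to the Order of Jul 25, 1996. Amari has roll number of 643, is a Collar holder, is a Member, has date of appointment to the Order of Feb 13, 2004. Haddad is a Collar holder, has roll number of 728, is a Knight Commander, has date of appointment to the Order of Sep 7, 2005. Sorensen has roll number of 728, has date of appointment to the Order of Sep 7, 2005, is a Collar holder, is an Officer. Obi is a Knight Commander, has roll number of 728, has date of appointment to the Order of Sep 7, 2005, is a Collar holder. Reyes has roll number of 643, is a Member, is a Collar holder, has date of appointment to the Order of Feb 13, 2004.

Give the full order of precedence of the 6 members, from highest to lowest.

Nakamura, Amari, Reyes, Haddad, Obi, Sorensen

By date of appointment to the Order (earlier first): Nakamura (Jul 25, 1996); then Amari and Reyes (both Feb 13, 2004); then Haddad, Obi and Sorensen (each Sep 7, 2005).
Amari and Reyes are each a Collar holder, so the next rule applies.
Amari and Reyes both have roll number 643, so the next rule applies.
Amari and Reyes are each Member, so the next rule applies.
Among Amari and Reyes, alphabetically by surname: Amari before Reyes.
Haddad, Obi and Sorensen are each a Collar holder, so the next rule applies.
Haddad, Obi and Sorensen all have roll number 728, so the next rule applies.
Among Haddad, Obi and Sorensen, by grade within the Order: Haddad and Obi (Knight Commander) before Sorensen (Officer).
Among Haddad and Obi, alphabetically by surname: Haddad before Obi.
Full order: Nakamura, Amari, Reyes, Haddad, Obi, Sorensen.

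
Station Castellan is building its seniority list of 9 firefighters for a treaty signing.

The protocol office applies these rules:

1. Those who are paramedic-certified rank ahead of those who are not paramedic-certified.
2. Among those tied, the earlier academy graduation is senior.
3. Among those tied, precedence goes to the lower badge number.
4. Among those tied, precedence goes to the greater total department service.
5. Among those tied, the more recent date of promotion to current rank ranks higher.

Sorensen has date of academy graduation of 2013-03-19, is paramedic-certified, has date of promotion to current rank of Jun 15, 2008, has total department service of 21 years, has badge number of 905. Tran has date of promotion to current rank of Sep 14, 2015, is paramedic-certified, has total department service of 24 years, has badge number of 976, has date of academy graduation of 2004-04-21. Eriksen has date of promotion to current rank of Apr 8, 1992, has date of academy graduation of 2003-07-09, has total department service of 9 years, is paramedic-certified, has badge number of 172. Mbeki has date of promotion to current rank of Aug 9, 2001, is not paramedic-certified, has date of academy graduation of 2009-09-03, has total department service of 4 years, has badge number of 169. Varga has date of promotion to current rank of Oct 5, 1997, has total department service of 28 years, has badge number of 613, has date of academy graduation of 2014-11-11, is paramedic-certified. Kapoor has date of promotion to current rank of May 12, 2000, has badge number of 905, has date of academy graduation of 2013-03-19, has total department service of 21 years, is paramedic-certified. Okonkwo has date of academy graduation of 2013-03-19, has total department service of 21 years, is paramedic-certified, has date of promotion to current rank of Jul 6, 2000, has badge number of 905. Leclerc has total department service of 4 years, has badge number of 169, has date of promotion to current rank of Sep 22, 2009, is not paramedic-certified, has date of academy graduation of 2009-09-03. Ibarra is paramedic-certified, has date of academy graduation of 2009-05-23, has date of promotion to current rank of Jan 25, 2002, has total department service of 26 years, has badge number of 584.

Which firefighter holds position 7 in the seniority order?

By the first rule: Eriksen, Tran, Ibarra, Sorensen, Okonkwo, Kapoor and Varga (each paramedic-certified); then Leclerc and Mbeki (both not paramedic-certified).
Among Eriksen, Tran, Ibarra, Sorensen, Okonkwo, Kapoor and Varga, by date of academy graduation (earlier first): Eriksen (2003-07-09) before Tran (2004-04-21) before Ibarra (2009-05-23) before Sorensen, Okonkwo and Kapoor (2013-03-19) before Varga (2014-11-11).
Sorensen, Okonkwo and Kapoor all have badge number 905, so the next rule applies.
Sorensen, Okonkwo and Kapoor all have total department service 21 years, so the next rule applies.
Among Sorensen, Okonkwo and Kapoor, by date of promotion to current rank (later first): Sorensen (Jun 15, 2008) before Okonkwo (Jul 6, 2000) before Kapoor (May 12, 2000).
Leclerc and Mbeki both have date of academy graduation 2009-09-03, so the next rule applies.
Leclerc and Mbeki both have badge number 169, so the next rule applies.
Leclerc and Mbeki both have total department service 4 years, so the next rule applies.
Among Leclerc and Mbeki, by date of promotion to current rank (later first): Leclerc (Sep 22, 2009) before Mbeki (Aug 9, 2001).
Order: Eriksen, Tran, Ibarra, Sorensen, Okonkwo, Kapoor, Varga, Leclerc, Mbeki.

Varga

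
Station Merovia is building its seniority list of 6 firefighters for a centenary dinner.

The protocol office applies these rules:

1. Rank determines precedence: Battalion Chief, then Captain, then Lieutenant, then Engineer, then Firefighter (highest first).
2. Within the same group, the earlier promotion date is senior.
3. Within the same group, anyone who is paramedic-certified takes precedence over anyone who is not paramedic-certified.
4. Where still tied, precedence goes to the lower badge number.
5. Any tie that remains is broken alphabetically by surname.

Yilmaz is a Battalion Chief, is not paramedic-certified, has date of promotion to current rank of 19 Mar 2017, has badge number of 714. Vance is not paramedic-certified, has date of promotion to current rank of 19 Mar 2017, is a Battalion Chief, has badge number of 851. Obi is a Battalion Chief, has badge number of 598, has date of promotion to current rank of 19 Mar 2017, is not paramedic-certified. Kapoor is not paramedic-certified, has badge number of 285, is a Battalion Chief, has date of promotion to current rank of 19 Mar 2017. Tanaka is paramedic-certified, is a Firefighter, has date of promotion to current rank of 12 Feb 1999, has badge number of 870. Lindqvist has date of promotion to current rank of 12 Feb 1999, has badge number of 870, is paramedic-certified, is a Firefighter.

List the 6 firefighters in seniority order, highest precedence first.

Kapoor, Obi, Yilmaz, Vance, Lindqvist, Tanaka

By rank: Kapoor, Obi, Yilmaz and Vance (Battalion Chief); then Lindqvist and Tanaka (Firefighter).
Kapoor, Obi, Yilmaz and Vance all have date of promotion to current rank 19 Mar 2017, so the next rule applies.
Kapoor, Obi, Yilmaz and Vance are each not paramedic-certified, so the next rule applies.
Among Kapoor, Obi, Yilmaz and Vance, by badge number (lower first): Kapoor (285) before Obi (598) before Yilmaz (714) before Vance (851).
Lindqvist and Tanaka both have date of promotion to current rank 12 Feb 1999, so the next rule applies.
Lindqvist and Tanaka are each paramedic-certified, so the next rule applies.
Lindqvist and Tanaka both have badge number 870, so the next rule applies.
Among Lindqvist and Tanaka, alphabetically by surname: Lindqvist before Tanaka.
Full order: Kapoor, Obi, Yilmaz, Vance, Lindqvist, Tanaka.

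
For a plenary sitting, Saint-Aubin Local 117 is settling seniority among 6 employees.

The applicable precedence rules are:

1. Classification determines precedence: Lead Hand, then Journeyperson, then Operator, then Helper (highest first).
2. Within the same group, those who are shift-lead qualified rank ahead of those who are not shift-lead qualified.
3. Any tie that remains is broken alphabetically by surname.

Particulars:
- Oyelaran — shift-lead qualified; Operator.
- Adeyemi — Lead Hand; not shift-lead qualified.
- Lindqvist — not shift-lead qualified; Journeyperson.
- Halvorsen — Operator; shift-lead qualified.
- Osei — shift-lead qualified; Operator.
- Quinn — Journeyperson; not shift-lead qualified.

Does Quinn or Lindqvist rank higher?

Lindqvist

By classification: Adeyemi (Lead Hand); then Lindqvist and Quinn (Journeyperson); then Halvorsen, Osei and Oyelaran (Operator).
Lindqvist and Quinn are each not shift-lead qualified, so the next rule applies.
Among Lindqvist and Quinn, alphabetically by surname: Lindqvist before Quinn.
Halvorsen, Osei and Oyelaran are each shift-lead qualified, so the next rule applies.
Among Halvorsen, Osei and Oyelaran, alphabetically by surname: Halvorsen before Osei before Oyelaran.
So Lindqvist takes precedence.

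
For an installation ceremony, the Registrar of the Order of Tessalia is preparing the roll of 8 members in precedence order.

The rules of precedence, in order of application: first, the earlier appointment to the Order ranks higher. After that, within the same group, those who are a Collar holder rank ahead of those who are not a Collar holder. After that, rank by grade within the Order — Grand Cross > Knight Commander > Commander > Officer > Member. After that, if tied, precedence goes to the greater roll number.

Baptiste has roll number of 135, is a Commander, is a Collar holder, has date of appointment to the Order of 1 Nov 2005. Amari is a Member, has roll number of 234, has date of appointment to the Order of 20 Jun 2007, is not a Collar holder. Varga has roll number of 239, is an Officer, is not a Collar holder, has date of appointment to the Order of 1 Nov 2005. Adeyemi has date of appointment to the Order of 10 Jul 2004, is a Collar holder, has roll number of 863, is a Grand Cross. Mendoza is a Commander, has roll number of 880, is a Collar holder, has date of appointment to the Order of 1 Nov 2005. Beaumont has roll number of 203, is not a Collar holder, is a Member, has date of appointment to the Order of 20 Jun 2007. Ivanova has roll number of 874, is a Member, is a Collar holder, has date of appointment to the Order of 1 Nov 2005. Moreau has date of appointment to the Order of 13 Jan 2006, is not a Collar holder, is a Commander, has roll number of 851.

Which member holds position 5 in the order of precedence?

Varga

By date of appointment to the Order (earlier first): Adeyemi (10 Jul 2004); then Mendoza, Baptiste, Ivanova and Varga (each 1 Nov 2005); then Moreau (13 Jan 2006); then Amari and Beaumont (both 20 Jun 2007).
Among Mendoza, Baptiste, Ivanova and Varga, a Collar holder before not a Collar holder: Mendoza, Baptiste and Ivanova (a Collar holder) before Varga (not a Collar holder).
Among Mendoza, Baptiste and Ivanova, by grade within the Order: Mendoza and Baptiste (Commander) before Ivanova (Member).
Among Mendoza and Baptiste, by roll number (higher first): Mendoza (880) before Baptiste (135).
Amari and Beaumont are each not a Collar holder, so the next rule applies.
Amari and Beaumont are each Member, so the next rule applies.
Among Amari and Beaumont, by roll number (higher first): Amari (234) before Beaumont (203).
Order: Adeyemi, Mendoza, Baptiste, Ivanova, Varga, Moreau, Amari, Beaumont.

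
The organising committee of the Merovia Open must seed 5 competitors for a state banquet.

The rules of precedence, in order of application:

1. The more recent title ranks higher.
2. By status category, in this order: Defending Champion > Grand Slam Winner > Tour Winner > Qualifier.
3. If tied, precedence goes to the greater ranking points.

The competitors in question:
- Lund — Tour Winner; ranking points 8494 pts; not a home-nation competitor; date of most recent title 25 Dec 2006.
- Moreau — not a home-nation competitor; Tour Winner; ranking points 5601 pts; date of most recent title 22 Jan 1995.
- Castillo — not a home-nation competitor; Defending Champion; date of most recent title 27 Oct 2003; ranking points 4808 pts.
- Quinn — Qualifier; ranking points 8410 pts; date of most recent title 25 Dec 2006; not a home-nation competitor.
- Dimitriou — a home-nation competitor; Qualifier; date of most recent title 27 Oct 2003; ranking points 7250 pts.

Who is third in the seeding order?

Castillo

By date of most recent title (later first): Lund and Quinn (both 25 Dec 2006); then Castillo and Dimitriou (both 27 Oct 2003); then Moreau (22 Jan 1995).
Among Lund and Quinn, by status category: Lund (Tour Winner) before Quinn (Qualifier).
Among Castillo and Dimitriou, by status category: Castillo (Defending Champion) before Dimitriou (Qualifier).
Order: Lund, Quinn, Castillo, Dimitriou, Moreau.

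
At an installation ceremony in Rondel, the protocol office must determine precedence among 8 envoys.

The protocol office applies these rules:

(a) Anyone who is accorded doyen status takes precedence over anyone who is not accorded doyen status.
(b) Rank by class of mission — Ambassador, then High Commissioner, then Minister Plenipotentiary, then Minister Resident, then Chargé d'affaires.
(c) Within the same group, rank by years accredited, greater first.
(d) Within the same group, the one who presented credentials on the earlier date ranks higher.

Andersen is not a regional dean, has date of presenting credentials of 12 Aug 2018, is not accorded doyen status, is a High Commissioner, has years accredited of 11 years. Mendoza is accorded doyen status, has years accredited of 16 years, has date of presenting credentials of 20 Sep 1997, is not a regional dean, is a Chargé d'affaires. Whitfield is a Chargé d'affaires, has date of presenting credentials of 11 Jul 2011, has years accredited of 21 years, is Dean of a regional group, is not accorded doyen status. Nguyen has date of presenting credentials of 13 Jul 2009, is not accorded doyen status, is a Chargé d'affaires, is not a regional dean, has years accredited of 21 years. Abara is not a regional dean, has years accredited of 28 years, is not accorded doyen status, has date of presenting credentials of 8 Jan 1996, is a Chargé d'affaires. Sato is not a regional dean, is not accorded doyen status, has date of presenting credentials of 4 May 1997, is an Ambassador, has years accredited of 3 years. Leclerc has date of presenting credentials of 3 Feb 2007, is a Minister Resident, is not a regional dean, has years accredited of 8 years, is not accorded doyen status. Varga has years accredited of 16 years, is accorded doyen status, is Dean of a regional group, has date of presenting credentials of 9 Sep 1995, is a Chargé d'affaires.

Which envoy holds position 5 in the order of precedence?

By the first rule: Varga and Mendoza (both accorded doyen status); then Sato, Andersen, Leclerc, Abara, Nguyen and Whitfield (each not accorded doyen status).
Varga and Mendoza are each Chargé d'affaires, so the next rule applies.
Varga and Mendoza both have years accredited 16 years, so the next rule applies.
Among Varga and Mendoza, by date of presenting credentials (earlier first): Varga (9 Sep 1995) before Mendoza (20 Sep 1997).
Among Sato, Andersen, Leclerc, Abara, Nguyen and Whitfield, by class of mission: Sato (Ambassador) before Andersen (High Commissioner) before Leclerc (Minister Resident) before Abara, Nguyen and Whitfield (Chargé d'affaires).
Among Abara, Nguyen and Whitfield, by years accredited (higher first): Abara (28 years) before Nguyen and Whitfield (21 years).
Among Nguyen and Whitfield, by date of presenting credentials (earlier first): Nguyen (13 Jul 2009) before Whitfield (11 Jul 2011).
Order: Varga, Mendoza, Sato, Andersen, Leclerc, Abara, Nguyen, Whitfield.

Leclerc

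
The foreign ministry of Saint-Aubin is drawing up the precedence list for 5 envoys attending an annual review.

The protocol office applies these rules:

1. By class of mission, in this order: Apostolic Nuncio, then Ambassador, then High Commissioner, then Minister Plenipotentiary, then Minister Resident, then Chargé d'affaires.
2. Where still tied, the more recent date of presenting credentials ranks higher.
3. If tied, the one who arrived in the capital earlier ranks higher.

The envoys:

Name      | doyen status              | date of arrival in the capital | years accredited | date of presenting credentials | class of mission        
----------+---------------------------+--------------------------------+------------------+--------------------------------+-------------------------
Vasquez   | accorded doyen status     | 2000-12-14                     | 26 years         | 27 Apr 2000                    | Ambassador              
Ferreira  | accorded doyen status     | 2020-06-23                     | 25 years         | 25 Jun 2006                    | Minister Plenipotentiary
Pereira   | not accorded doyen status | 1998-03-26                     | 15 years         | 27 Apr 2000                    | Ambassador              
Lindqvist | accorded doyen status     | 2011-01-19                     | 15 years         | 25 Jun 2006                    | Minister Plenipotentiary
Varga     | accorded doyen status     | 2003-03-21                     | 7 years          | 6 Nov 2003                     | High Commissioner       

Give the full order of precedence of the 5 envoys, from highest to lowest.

By class of mission: Pereira and Vasquez (Ambassador); then Varga (High Commissioner); then Lindqvist and Ferreira (Minister Plenipotentiary).
Pereira and Vasquez both have date of presenting credentials 27 Apr 2000, so the next rule applies.
Among Pereira and Vasquez, by date of arrival in the capital (earlier first): Pereira (1998-03-26) before Vasquez (2000-12-14).
Lindqvist and Ferreira both have date of presenting credentials 25 Jun 2006, so the next rule applies.
Among Lindqvist and Ferreira, by date of arrival in the capital (earlier first): Lindqvist (2011-01-19) before Ferreira (2020-06-23).
Full order: Pereira, Vasquez, Varga, Lindqvist, Ferreira.

Pereira, Vasquez, Varga, Lindqvist, Ferreira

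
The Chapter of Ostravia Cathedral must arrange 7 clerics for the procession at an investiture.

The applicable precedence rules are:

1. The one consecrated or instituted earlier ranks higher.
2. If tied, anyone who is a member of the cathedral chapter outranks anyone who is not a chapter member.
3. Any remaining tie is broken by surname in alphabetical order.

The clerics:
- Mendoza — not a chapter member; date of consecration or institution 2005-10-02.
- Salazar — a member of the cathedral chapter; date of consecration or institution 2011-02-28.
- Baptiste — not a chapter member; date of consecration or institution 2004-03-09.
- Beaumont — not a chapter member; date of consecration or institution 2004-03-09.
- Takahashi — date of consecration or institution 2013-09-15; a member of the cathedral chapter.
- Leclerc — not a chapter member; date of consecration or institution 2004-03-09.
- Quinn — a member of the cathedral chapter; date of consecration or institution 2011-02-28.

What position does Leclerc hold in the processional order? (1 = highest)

3

By date of consecration or institution (earlier first): Baptiste, Beaumont and Leclerc (each 2004-03-09); then Mendoza (2005-10-02); then Quinn and Salazar (both 2011-02-28); then Takahashi (2013-09-15).
Baptiste, Beaumont and Leclerc are each not a chapter member, so the next rule applies.
Among Baptiste, Beaumont and Leclerc, alphabetically by surname: Baptiste before Beaumont before Leclerc.
Quinn and Salazar are each a member of the cathedral chapter, so the next rule applies.
Among Quinn and Salazar, alphabetically by surname: Quinn before Salazar.
Order: Baptiste, Beaumont, Leclerc, Mendoza, Quinn, Salazar, Takahashi. So position 3.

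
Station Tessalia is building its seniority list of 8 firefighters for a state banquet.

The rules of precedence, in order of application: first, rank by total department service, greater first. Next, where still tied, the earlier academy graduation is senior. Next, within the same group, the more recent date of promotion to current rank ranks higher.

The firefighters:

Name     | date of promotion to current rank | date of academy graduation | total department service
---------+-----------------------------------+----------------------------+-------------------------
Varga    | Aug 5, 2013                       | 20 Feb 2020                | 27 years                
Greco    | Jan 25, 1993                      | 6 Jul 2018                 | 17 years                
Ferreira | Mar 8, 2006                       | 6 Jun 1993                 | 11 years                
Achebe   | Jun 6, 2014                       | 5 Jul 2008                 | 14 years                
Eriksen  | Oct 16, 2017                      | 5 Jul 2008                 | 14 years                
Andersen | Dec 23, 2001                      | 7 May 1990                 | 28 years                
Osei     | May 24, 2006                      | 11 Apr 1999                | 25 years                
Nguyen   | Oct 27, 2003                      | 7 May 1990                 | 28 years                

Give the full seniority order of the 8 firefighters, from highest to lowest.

By total department service (higher first): Nguyen and Andersen (both 28 years); then Varga (27 years); then Osei (25 years); then Greco (17 years); then Eriksen and Achebe (both 14 years); then Ferreira (11 years).
Nguyen and Andersen both have date of academy graduation 7 May 1990, so the next rule applies.
Among Nguyen and Andersen, by date of promotion to current rank (later first): Nguyen (Oct 27, 2003) before Andersen (Dec 23, 2001).
Eriksen and Achebe both have date of academy graduation 5 Jul 2008, so the next rule applies.
Among Eriksen and Achebe, by date of promotion to current rank (later first): Eriksen (Oct 16, 2017) before Achebe (Jun 6, 2014).
Full order: Nguyen, Andersen, Varga, Osei, Greco, Eriksen, Achebe, Ferreira.

Nguyen, Andersen, Varga, Osei, Greco, Eriksen, Achebe, Ferreira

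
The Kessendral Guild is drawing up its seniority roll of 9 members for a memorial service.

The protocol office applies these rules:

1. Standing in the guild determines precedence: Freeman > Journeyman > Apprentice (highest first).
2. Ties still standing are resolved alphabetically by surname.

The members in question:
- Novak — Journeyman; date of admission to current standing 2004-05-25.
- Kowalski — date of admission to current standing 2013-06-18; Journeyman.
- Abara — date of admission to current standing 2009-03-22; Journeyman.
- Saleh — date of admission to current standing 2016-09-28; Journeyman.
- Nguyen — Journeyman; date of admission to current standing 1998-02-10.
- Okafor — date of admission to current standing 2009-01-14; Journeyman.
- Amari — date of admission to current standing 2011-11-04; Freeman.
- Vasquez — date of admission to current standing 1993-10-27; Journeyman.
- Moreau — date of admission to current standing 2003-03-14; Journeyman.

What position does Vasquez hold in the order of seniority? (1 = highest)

9

By standing in the guild: Amari (Freeman); then Abara, Kowalski, Moreau, Nguyen, Novak, Okafor, Saleh and Vasquez (Journeyman).
Among Abara, Kowalski, Moreau, Nguyen, Novak, Okafor, Saleh and Vasquez, alphabetically by surname: Abara before Kowalski before Moreau before Nguyen before Novak before Okafor before Saleh before Vasquez.
Order: Amari, Abara, Kowalski, Moreau, Nguyen, Novak, Okafor, Saleh, Vasquez. So position 9.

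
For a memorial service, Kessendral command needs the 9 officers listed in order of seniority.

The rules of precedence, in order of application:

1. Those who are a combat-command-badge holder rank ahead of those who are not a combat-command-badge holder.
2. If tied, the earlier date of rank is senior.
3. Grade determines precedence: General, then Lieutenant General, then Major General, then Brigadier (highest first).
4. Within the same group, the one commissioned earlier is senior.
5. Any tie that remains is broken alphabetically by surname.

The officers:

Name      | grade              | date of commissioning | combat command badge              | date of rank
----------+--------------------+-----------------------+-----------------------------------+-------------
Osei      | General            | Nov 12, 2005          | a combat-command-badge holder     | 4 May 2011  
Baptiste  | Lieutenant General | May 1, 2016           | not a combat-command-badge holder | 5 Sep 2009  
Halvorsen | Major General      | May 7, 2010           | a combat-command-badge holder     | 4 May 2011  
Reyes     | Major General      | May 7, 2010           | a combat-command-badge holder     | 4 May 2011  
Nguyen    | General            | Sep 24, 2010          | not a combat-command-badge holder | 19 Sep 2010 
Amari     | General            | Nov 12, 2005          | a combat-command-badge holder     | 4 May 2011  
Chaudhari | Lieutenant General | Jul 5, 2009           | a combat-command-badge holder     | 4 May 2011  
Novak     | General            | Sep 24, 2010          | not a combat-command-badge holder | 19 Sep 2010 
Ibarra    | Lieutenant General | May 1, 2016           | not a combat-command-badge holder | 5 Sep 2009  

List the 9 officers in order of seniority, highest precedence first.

Amari, Osei, Chaudhari, Halvorsen, Reyes, Baptiste, Ibarra, Nguyen, Novak

By the first rule: Amari, Osei, Chaudhari, Halvorsen and Reyes (each a combat-command-badge holder); then Baptiste, Ibarra, Nguyen and Novak (each not a combat-command-badge holder).
Amari, Osei, Chaudhari, Halvorsen and Reyes all have date of rank 4 May 2011, so the next rule applies.
Among Amari, Osei, Chaudhari, Halvorsen and Reyes, by grade: Amari and Osei (General) before Chaudhari (Lieutenant General) before Halvorsen and Reyes (Major General).
Amari and Osei both have date of commissioning Nov 12, 2005, so the next rule applies.
Among Amari and Osei, alphabetically by surname: Amari before Osei.
Halvorsen and Reyes both have date of commissioning May 7, 2010, so the next rule applies.
Among Halvorsen and Reyes, alphabetically by surname: Halvorsen before Reyes.
Among Baptiste, Ibarra, Nguyen and Novak, by date of rank (earlier first): Baptiste and Ibarra (5 Sep 2009) before Nguyen and Novak (19 Sep 2010).
Baptiste and Ibarra are each Lieutenant General, so the next rule applies.
Baptiste and Ibarra both have date of commissioning May 1, 2016, so the next rule applies.
Among Baptiste and Ibarra, alphabetically by surname: Baptiste before Ibarra.
Nguyen and Novak are each General, so the next rule applies.
Nguyen and Novak both have date of commissioning Sep 24, 2010, so the next rule applies.
Among Nguyen and Novak, alphabetically by surname: Nguyen before Novak.
Full order: Amari, Osei, Chaudhari, Halvorsen, Reyes, Baptiste, Ibarra, Nguyen, Novak.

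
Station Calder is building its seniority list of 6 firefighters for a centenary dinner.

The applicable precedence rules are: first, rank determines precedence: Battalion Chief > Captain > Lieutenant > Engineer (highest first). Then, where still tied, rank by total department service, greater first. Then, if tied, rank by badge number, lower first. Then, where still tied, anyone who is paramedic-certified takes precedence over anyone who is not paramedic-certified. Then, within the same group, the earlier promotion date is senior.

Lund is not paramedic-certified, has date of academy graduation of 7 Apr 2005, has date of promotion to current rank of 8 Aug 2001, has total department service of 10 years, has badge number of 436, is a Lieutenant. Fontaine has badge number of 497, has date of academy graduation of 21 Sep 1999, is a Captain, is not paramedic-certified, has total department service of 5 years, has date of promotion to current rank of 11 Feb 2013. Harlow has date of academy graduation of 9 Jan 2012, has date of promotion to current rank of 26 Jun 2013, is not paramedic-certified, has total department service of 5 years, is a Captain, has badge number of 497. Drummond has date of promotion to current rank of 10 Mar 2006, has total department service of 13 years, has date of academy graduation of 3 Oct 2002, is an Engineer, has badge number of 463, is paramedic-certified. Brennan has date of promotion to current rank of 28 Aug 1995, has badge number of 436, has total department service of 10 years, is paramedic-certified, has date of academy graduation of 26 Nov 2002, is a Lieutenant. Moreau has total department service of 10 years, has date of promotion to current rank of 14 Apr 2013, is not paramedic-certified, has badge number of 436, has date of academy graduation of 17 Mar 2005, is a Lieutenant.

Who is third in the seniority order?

Brennan

By rank: Fontaine and Harlow (Captain); then Brennan, Lund and Moreau (Lieutenant); then Drummond (Engineer).
Fontaine and Harlow both have total department service 5 years, so the next rule applies.
Fontaine and Harlow both have badge number 497, so the next rule applies.
Fontaine and Harlow are each not paramedic-certified, so the next rule applies.
Among Fontaine and Harlow, by date of promotion to current rank (earlier first): Fontaine (11 Feb 2013) before Harlow (26 Jun 2013).
Brennan, Lund and Moreau all have total department service 10 years, so the next rule applies.
Brennan, Lund and Moreau all have badge number 436, so the next rule applies.
Among Brennan, Lund and Moreau, paramedic-certified before not paramedic-certified: Brennan (paramedic-certified) before Lund and Moreau (not paramedic-certified).
Among Lund and Moreau, by date of promotion to current rank (earlier first): Lund (8 Aug 2001) before Moreau (14 Apr 2013).
Order: Fontaine, Harlow, Brennan, Lund, Moreau, Drummond.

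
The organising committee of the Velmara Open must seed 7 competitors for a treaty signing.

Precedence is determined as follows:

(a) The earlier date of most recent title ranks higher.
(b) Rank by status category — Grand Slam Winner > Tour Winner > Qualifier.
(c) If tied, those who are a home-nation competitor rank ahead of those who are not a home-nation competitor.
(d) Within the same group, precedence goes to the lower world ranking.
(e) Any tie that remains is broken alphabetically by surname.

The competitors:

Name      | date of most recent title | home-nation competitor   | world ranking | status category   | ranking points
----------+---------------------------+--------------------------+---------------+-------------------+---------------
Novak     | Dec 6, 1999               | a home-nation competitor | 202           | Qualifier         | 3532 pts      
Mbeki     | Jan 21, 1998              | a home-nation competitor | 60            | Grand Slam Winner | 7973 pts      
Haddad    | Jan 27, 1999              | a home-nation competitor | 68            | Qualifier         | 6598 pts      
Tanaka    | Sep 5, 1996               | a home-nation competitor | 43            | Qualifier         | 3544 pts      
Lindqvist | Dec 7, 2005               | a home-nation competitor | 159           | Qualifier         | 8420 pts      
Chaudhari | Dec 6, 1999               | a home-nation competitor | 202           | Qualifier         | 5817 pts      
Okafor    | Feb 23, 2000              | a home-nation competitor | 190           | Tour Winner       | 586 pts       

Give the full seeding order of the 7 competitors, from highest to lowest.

Tanaka, Mbeki, Haddad, Chaudhari, Novak, Okafor, Lindqvist

By date of most recent title (earlier first): Tanaka (Sep 5, 1996); then Mbeki (Jan 21, 1998); then Haddad (Jan 27, 1999); then Chaudhari and Novak (both Dec 6, 1999); then Okafor (Feb 23, 2000); then Lindqvist (Dec 7, 2005).
Chaudhari and Novak are each Qualifier, so the next rule applies.
Chaudhari and Novak are each a home-nation competitor, so the next rule applies.
Chaudhari and Novak both have world ranking 202, so the next rule applies.
Among Chaudhari and Novak, alphabetically by surname: Chaudhari before Novak.
Full order: Tanaka, Mbeki, Haddad, Chaudhari, Novak, Okafor, Lindqvist.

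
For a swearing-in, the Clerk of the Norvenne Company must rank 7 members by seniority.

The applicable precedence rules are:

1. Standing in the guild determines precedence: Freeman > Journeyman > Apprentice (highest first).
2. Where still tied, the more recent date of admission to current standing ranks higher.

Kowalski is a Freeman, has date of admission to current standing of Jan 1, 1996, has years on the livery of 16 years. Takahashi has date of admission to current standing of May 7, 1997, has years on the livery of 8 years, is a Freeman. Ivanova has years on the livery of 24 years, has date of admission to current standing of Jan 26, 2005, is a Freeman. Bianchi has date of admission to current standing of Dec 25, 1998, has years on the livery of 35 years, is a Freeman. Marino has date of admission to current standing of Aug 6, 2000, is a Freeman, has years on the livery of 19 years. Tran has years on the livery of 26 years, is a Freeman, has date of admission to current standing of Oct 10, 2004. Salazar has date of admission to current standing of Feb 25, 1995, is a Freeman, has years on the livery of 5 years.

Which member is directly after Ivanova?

By standing in the guild: Ivanova, Tran, Marino, Bianchi, Takahashi, Kowalski and Salazar (Freeman).
Among Ivanova, Tran, Marino, Bianchi, Takahashi, Kowalski and Salazar, by date of admission to current standing (later first): Ivanova (Jan 26, 2005) before Tran (Oct 10, 2004) before Marino (Aug 6, 2000) before Bianchi (Dec 25, 1998) before Takahashi (May 7, 1997) before Kowalski (Jan 1, 1996) before Salazar (Feb 25, 1995).
Order: Ivanova, Tran, Marino, Bianchi, Takahashi, Kowalski, Salazar.

Tran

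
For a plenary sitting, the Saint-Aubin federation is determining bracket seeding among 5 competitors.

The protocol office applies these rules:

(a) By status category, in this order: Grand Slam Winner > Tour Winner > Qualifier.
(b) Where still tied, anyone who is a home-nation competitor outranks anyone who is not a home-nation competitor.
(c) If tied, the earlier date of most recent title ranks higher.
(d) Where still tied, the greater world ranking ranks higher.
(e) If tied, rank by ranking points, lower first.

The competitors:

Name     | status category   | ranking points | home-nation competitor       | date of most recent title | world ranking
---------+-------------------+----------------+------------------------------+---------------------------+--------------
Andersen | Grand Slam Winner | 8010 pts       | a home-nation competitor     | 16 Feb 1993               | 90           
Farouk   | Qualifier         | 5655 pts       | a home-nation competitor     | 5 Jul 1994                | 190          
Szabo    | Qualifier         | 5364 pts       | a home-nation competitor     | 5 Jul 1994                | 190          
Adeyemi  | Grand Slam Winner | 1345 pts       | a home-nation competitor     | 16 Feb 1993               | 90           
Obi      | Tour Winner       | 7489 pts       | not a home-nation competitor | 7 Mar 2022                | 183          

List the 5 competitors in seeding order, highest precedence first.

By status category: Adeyemi and Andersen (Grand Slam Winner); then Obi (Tour Winner); then Szabo and Farouk (Qualifier).
Adeyemi and Andersen are each a home-nation competitor, so the next rule applies.
Adeyemi and Andersen both have date of most recent title 16 Feb 1993, so the next rule applies.
Adeyemi and Andersen both have world ranking 90, so the next rule applies.
Among Adeyemi and Andersen, by ranking points (lower first): Adeyemi (1345 pts) before Andersen (8010 pts).
Szabo and Farouk are each a home-nation competitor, so the next rule applies.
Szabo and Farouk both have date of most recent title 5 Jul 1994, so the next rule applies.
Szabo and Farouk both have world ranking 190, so the next rule applies.
Among Szabo and Farouk, by ranking points (lower first): Szabo (5364 pts) before Farouk (5655 pts).
Full order: Adeyemi, Andersen, Obi, Szabo, Farouk.

Adeyemi, Andersen, Obi, Szabo, Farouk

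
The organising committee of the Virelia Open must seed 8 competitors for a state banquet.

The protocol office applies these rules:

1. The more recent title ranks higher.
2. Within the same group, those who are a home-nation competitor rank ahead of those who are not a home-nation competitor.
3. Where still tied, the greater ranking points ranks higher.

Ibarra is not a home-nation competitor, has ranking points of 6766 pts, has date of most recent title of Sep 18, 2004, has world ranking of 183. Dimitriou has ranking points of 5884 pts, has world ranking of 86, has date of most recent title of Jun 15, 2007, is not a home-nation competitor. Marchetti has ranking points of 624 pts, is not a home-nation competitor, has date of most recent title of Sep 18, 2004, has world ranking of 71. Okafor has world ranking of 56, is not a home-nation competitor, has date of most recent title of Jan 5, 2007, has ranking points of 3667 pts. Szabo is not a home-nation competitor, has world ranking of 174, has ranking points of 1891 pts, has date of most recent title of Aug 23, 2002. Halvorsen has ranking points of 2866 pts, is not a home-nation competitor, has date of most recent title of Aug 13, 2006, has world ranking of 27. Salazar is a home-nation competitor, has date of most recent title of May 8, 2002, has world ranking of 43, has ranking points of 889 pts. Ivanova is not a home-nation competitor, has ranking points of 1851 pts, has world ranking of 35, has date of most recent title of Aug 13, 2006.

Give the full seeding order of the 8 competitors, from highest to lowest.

By date of most recent title (later first): Dimitriou (Jun 15, 2007); then Okafor (Jan 5, 2007); then Halvorsen and Ivanova (both Aug 13, 2006); then Ibarra and Marchetti (both Sep 18, 2004); then Szabo (Aug 23, 2002); then Salazar (May 8, 2002).
Halvorsen and Ivanova are each not a home-nation competitor, so the next rule applies.
Among Halvorsen and Ivanova, by ranking points (higher first): Halvorsen (2866 pts) before Ivanova (1851 pts).
Ibarra and Marchetti are each not a home-nation competitor, so the next rule applies.
Among Ibarra and Marchetti, by ranking points (higher first): Ibarra (6766 pts) before Marchetti (624 pts).
Full order: Dimitriou, Okafor, Halvorsen, Ivanova, Ibarra, Marchetti, Szabo, Salazar.

Dimitriou, Okafor, Halvorsen, Ivanova, Ibarra, Marchetti, Szabo, Salazar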